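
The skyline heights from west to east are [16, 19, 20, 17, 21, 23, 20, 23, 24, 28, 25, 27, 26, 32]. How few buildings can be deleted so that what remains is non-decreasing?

4

Fewest deletions = n − (longest non-decreasing subsequence).
i:      1  2  3  4  5  6  7  8  9 10 11 12 13 14
a[i]:  16 19 20 17 21 23 20 23 24 28 25 27 26 32
dp:     1  2  3  2  4  5  4  6  7  8  8  9  9 10
max dp = 10, so deletions = 14 − 10 = 4.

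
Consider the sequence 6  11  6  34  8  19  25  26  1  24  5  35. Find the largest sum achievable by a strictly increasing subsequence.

Let S[i] be the best sum of a strictly increasing subsequence ending at i:
i:       1   2   3   4   5   6   7   8   9  10  11  12
a[i]:    6  11   6  34   8  19  25  26   1  24   5  35
S:       6  17   6  51  14  36  61  87   1  60   6 122
Maximum is 122 (e.g. 6 + 11 + 19 + 25 + 26 + 35).

122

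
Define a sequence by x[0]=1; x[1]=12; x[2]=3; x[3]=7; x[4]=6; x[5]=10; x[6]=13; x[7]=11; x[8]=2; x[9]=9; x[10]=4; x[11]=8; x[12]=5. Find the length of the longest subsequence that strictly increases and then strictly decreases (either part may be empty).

inc[i] = longest strictly increasing subsequence ending at i; dec[i] = longest strictly decreasing subsequence starting at i:
i:      0  1  2  3  4  5  6  7  8  9 10 11 12
x[i]:   1 12  3  7  6 10 13 11  2  9  4  8  5
inc:    1  2  2  3  3  4  5  5  2  4  3  4  4
dec:    1  5  2  3  2  4  5  4  1  3  1  2  1
Best peak at i=6 (value 13): inc=5, dec=5, length 5+5−1 = 9.

9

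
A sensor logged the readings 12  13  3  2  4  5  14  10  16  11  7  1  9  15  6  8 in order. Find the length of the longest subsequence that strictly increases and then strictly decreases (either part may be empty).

inc[i] = longest strictly increasing subsequence ending at i; dec[i] = longest strictly decreasing subsequence starting at i:
i:      1  2  3  4  5  6  7  8  9 10 11 12 13 14 15 16
a[i]:  12 13  3  2  4  5 14 10 16 11  7  1  9 15  6  8
inc:    1  2  1  1  2  3  4  4  5  5  4  1  5  6  4  5
dec:    4  4  3  2  2  2  4  3  4  3  2  1  2  2  1  1
Best peak at i=9 (value 16): inc=5, dec=4, length 5+4−1 = 8.

8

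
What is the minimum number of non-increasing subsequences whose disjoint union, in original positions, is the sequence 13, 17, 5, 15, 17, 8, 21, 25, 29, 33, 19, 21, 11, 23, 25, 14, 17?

7

Place each on the leftmost legal pile:
13 → new pile 1 (tops now [13])
17 → new pile 2 (tops now [13, 17])
5 → pile 1 (tops now [5, 17])
15 → pile 2 (tops now [5, 15])
17 → new pile 3 (tops now [5, 15, 17])
8 → pile 2 (tops now [5, 8, 17])
21 → new pile 4 (tops now [5, 8, 17, 21])
25 → new pile 5 (tops now [5, 8, 17, 21, 25])
29 → new pile 6 (tops now [5, 8, 17, 21, 25, 29])
33 → new pile 7 (tops now [5, 8, 17, 21, 25, 29, 33])
19 → pile 4 (tops now [5, 8, 17, 19, 25, 29, 33])
21 → pile 5 (tops now [5, 8, 17, 19, 21, 29, 33])
11 → pile 3 (tops now [5, 8, 11, 19, 21, 29, 33])
23 → pile 6 (tops now [5, 8, 11, 19, 21, 23, 33])
25 → pile 7 (tops now [5, 8, 11, 19, 21, 23, 25])
14 → pile 4 (tops now [5, 8, 11, 14, 21, 23, 25])
17 → pile 5 (tops now [5, 8, 11, 14, 17, 23, 25])
Seven piles.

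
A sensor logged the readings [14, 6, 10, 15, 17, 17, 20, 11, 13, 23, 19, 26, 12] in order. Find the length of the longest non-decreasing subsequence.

Track the smallest tail for each achievable length (allowing ties):
14 → extends → [14]
6 → replaces 14 → [6]
10 → extends → [6, 10]
15 → extends → [6, 10, 15]
17 → extends → [6, 10, 15, 17]
17 → extends → [6, 10, 15, 17, 17]
20 → extends → [6, 10, 15, 17, 17, 20]
11 → replaces 15 → [6, 10, 11, 17, 17, 20]
13 → replaces 17 → [6, 10, 11, 13, 17, 20]
23 → extends → [6, 10, 11, 13, 17, 20, 23]
19 → replaces 20 → [6, 10, 11, 13, 17, 19, 23]
26 → extends → [6, 10, 11, 13, 17, 19, 23, 26]
12 → replaces 13 → [6, 10, 11, 12, 17, 19, 23, 26]
Eight tails, so the longest non-decreasing subsequence has length 8 (e.g. 6, 10, 15, 17, 17, 20, 23, 26).

8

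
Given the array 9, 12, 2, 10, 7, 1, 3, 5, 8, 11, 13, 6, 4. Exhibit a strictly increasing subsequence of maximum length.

Patience tails give the LIS length; then backtrack through the dp parents:
9 → extends → [9]
12 → extends → [9, 12]
2 → replaces 9 → [2, 12]
10 → replaces 12 → [2, 10]
7 → replaces 10 → [2, 7]
1 → replaces 2 → [1, 7]
3 → replaces 7 → [1, 3]
5 → extends → [1, 3, 5]
8 → extends → [1, 3, 5, 8]
11 → extends → [1, 3, 5, 8, 11]
13 → extends → [1, 3, 5, 8, 11, 13]
6 → replaces 8 → [1, 3, 5, 6, 11, 13]
4 → replaces 5 → [1, 3, 4, 6, 11, 13]
Length 6; one witness is 2, 3, 5, 8, 11, 13.

2, 3, 5, 8, 11, 13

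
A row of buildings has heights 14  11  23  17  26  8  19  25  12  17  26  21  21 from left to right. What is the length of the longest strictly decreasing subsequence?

3

Let dp[i] be the longest strictly decreasing subsequence ending at i:
i:      1  2  3  4  5  6  7  8  9 10 11 12 13
a[i]:  14 11 23 17 26  8 19 25 12 17 26 21 21
dp:     1  2  1  2  1  3  2  2  3  3  1  3  3
Maximum is 3.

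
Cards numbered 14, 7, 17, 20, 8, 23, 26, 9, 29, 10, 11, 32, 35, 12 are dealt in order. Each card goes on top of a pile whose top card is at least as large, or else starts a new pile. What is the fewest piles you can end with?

8

Place each on the leftmost legal pile:
14 → new pile 1 (tops now [14])
7 → pile 1 (tops now [7])
17 → new pile 2 (tops now [7, 17])
20 → new pile 3 (tops now [7, 17, 20])
8 → pile 2 (tops now [7, 8, 20])
23 → new pile 4 (tops now [7, 8, 20, 23])
26 → new pile 5 (tops now [7, 8, 20, 23, 26])
9 → pile 3 (tops now [7, 8, 9, 23, 26])
29 → new pile 6 (tops now [7, 8, 9, 23, 26, 29])
10 → pile 4 (tops now [7, 8, 9, 10, 26, 29])
11 → pile 5 (tops now [7, 8, 9, 10, 11, 29])
32 → new pile 7 (tops now [7, 8, 9, 10, 11, 29, 32])
35 → new pile 8 (tops now [7, 8, 9, 10, 11, 29, 32, 35])
12 → pile 6 (tops now [7, 8, 9, 10, 11, 12, 32, 35])
Eight piles.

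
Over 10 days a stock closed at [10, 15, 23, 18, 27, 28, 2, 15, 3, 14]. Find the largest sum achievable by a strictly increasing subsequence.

Let S[i] be the best sum of a strictly increasing subsequence ending at i:
i:       1   2   3   4   5   6   7   8   9  10
a[i]:   10  15  23  18  27  28   2  15   3  14
S:      10  25  48  43  75 103   2  25   5  24
Maximum is 103 (e.g. 10 + 15 + 23 + 27 + 28).

103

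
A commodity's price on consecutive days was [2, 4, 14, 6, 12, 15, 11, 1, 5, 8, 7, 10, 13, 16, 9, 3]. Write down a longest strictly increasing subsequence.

Patience tails give the LIS length; then backtrack through the dp parents:
2 → extends → [2]
4 → extends → [2, 4]
14 → extends → [2, 4, 14]
6 → replaces 14 → [2, 4, 6]
12 → extends → [2, 4, 6, 12]
15 → extends → [2, 4, 6, 12, 15]
11 → replaces 12 → [2, 4, 6, 11, 15]
1 → replaces 2 → [1, 4, 6, 11, 15]
5 → replaces 6 → [1, 4, 5, 11, 15]
8 → replaces 11 → [1, 4, 5, 8, 15]
7 → replaces 8 → [1, 4, 5, 7, 15]
10 → replaces 15 → [1, 4, 5, 7, 10]
13 → extends → [1, 4, 5, 7, 10, 13]
16 → extends → [1, 4, 5, 7, 10, 13, 16]
9 → replaces 10 → [1, 4, 5, 7, 9, 13, 16]
3 → replaces 4 → [1, 3, 5, 7, 9, 13, 16]
Length 7; one witness is 2, 4, 6, 8, 10, 13, 16.

2, 4, 6, 8, 10, 13, 16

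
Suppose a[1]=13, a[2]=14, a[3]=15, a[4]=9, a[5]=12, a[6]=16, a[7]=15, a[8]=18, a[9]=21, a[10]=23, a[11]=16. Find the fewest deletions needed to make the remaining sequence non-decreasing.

4

Fewest deletions = n − (longest non-decreasing subsequence).
Patience tails:
13 → extends → [13]
14 → extends → [13, 14]
15 → extends → [13, 14, 15]
9 → replaces 13 → [9, 14, 15]
12 → replaces 14 → [9, 12, 15]
16 → extends → [9, 12, 15, 16]
15 → replaces 16 → [9, 12, 15, 15]
18 → extends → [9, 12, 15, 15, 18]
21 → extends → [9, 12, 15, 15, 18, 21]
23 → extends → [9, 12, 15, 15, 18, 21, 23]
16 → replaces 18 → [9, 12, 15, 15, 16, 21, 23]
Longest non-decreasing subsequence has length 7, so deletions = 11 − 7 = 4.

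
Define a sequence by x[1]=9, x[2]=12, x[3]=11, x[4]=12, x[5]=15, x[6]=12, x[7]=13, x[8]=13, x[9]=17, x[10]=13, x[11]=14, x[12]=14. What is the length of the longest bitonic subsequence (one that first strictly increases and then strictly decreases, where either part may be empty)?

inc[i] = longest strictly increasing subsequence ending at i; dec[i] = longest strictly decreasing subsequence starting at i:
i:      1  2  3  4  5  6  7  8  9 10 11 12
x[i]:   9 12 11 12 15 12 13 13 17 13 14 14
inc:    1  2  2  3  4  3  4  4  5  4  5  5
dec:    1  2  1  1  2  1  1  1  2  1  1  1
Best peak at i=9 (value 17): inc=5, dec=2, length 5+2−1 = 6.

6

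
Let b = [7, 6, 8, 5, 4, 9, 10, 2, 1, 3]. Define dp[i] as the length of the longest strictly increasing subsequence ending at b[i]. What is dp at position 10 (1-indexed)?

2

dp[i] = 1 + max{dp[j] : j<i, b[j]<b[i]} (or 1 if no such j):
i:      1  2  3  4  5  6  7  8  9 10
b[i]:   7  6  8  5  4  9 10  2  1  3
dp:     1  1  2  1  1  3  4  1  1  2
At index 10 the value is 2.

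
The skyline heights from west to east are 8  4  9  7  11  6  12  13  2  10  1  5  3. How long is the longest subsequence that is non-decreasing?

5

Let dp[i] be the length of the longest such subsequence ending at index i:
i:      1  2  3  4  5  6  7  8  9 10 11 12 13
a[i]:   8  4  9  7 11  6 12 13  2 10  1  5  3
dp:     1  1  2  2  3  2  4  5  1  3  1  2  2
Maximum dp value is 5.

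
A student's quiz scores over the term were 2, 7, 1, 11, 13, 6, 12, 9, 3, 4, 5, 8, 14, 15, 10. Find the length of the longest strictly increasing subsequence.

7

Let dp[i] be the length of the longest such subsequence ending at index i:
i:      1  2  3  4  5  6  7  8  9 10 11 12 13 14 15
a[i]:   2  7  1 11 13  6 12  9  3  4  5  8 14 15 10
dp:     1  2  1  3  4  2  4  3  2  3  4  5  6  7  6
Maximum dp value is 7.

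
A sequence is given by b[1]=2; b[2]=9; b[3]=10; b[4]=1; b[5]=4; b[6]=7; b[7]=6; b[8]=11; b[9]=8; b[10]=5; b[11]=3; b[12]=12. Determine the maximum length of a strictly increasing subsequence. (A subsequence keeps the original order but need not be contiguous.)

Track the smallest tail for each achievable length (strict):
2 → extends → [2]
9 → extends → [2, 9]
10 → extends → [2, 9, 10]
1 → replaces 2 → [1, 9, 10]
4 → replaces 9 → [1, 4, 10]
7 → replaces 10 → [1, 4, 7]
6 → replaces 7 → [1, 4, 6]
11 → extends → [1, 4, 6, 11]
8 → replaces 11 → [1, 4, 6, 8]
5 → replaces 6 → [1, 4, 5, 8]
3 → replaces 4 → [1, 3, 5, 8]
12 → extends → [1, 3, 5, 8, 12]
Five tails, so the longest strictly increasing subsequence has length 5 (e.g. 2, 9, 10, 11, 12).

5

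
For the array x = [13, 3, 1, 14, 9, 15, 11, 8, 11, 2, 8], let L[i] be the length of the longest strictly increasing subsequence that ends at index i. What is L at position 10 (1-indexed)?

dp[i] = 1 + max{dp[j] : j<i, x[j]<x[i]} (or 1 if no such j):
i:      1  2  3  4  5  6  7  8  9 10 11
x[i]:  13  3  1 14  9 15 11  8 11  2  8
dp:     1  1  1  2  2  3  3  2  3  2  3
At index 10 the value is 2.

2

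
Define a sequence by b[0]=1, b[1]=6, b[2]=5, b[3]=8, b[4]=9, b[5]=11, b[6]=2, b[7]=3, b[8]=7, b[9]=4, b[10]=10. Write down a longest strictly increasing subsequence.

1, 6, 8, 9, 11

Patience tails give the LIS length; then backtrack through the dp parents:
1 → extends → [1]
6 → extends → [1, 6]
5 → replaces 6 → [1, 5]
8 → extends → [1, 5, 8]
9 → extends → [1, 5, 8, 9]
11 → extends → [1, 5, 8, 9, 11]
2 → replaces 5 → [1, 2, 8, 9, 11]
3 → replaces 8 → [1, 2, 3, 9, 11]
7 → replaces 9 → [1, 2, 3, 7, 11]
4 → replaces 7 → [1, 2, 3, 4, 11]
10 → replaces 11 → [1, 2, 3, 4, 10]
Length 5; one witness is 1, 6, 8, 9, 11.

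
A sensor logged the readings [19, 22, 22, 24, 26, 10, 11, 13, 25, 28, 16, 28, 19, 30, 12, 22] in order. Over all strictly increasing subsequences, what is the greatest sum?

Let S[i] be the best sum of a strictly increasing subsequence ending at i:
i:       1   2   3   4   5   6   7   8   9  10  11  12  13  14  15  16
a[i]:   19  22  22  24  26  10  11  13  25  28  16  28  19  30  12  22
S:      19  41  41  65  91  10  21  34  90 119  50 119  69 149  33  91
Maximum is 149 (e.g. 19 + 22 + 24 + 26 + 28 + 30).

149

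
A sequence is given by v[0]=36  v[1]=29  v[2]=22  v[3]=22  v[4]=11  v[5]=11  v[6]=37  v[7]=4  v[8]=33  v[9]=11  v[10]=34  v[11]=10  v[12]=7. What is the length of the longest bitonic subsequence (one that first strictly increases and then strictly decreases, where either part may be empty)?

6

inc[i] = longest strictly increasing subsequence ending at i; dec[i] = longest strictly decreasing subsequence starting at i:
i:      0  1  2  3  4  5  6  7  8  9 10 11 12
v[i]:  36 29 22 22 11 11 37  4 33 11 34 10  7
inc:    1  1  1  1  1  1  2  1  2  2  3  2  2
dec:    6  5  4  4  3  3  5  1  4  3  3  2  1
Best peak at i=0 (value 36): inc=1, dec=6, length 1+6−1 = 6.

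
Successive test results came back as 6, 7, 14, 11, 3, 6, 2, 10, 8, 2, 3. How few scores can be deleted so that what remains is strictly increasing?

8

Fewest deletions = n − (longest strictly increasing subsequence).
i:      1  2  3  4  5  6  7  8  9 10 11
a[i]:   6  7 14 11  3  6  2 10  8  2  3
dp:     1  2  3  3  1  2  1  3  3  1  2
max dp = 3, so deletions = 11 − 3 = 8.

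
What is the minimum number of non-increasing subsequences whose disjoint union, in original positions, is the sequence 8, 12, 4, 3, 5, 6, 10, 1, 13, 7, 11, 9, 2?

5

Place each on the leftmost legal pile:
8 → new pile 1 (tops now [8])
12 → new pile 2 (tops now [8, 12])
4 → pile 1 (tops now [4, 12])
3 → pile 1 (tops now [3, 12])
5 → pile 2 (tops now [3, 5])
6 → new pile 3 (tops now [3, 5, 6])
10 → new pile 4 (tops now [3, 5, 6, 10])
1 → pile 1 (tops now [1, 5, 6, 10])
13 → new pile 5 (tops now [1, 5, 6, 10, 13])
7 → pile 4 (tops now [1, 5, 6, 7, 13])
11 → pile 5 (tops now [1, 5, 6, 7, 11])
9 → pile 5 (tops now [1, 5, 6, 7, 9])
2 → pile 2 (tops now [1, 2, 6, 7, 9])
Five piles.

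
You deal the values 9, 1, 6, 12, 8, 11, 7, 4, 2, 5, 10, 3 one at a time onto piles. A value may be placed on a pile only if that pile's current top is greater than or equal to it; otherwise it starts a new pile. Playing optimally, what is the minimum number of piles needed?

4

Place each on the leftmost legal pile:
9 → new pile 1 (tops now [9])
1 → pile 1 (tops now [1])
6 → new pile 2 (tops now [1, 6])
12 → new pile 3 (tops now [1, 6, 12])
8 → pile 3 (tops now [1, 6, 8])
11 → new pile 4 (tops now [1, 6, 8, 11])
7 → pile 3 (tops now [1, 6, 7, 11])
4 → pile 2 (tops now [1, 4, 7, 11])
2 → pile 2 (tops now [1, 2, 7, 11])
5 → pile 3 (tops now [1, 2, 5, 11])
10 → pile 4 (tops now [1, 2, 5, 10])
3 → pile 3 (tops now [1, 2, 3, 10])
Four piles.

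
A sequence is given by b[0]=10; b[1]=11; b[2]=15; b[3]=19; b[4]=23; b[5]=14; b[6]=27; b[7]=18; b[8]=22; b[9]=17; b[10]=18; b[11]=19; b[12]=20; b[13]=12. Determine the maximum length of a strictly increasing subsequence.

Let dp[i] be the length of the longest such subsequence ending at index i:
i:      0  1  2  3  4  5  6  7  8  9 10 11 12 13
b[i]:  10 11 15 19 23 14 27 18 22 17 18 19 20 12
dp:     1  2  3  4  5  3  6  4  5  4  5  6  7  3
Maximum dp value is 7.

7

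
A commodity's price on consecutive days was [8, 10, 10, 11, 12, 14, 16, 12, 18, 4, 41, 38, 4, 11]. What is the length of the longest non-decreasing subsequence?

Track the smallest tail for each achievable length (allowing ties):
8 → extends → [8]
10 → extends → [8, 10]
10 → extends → [8, 10, 10]
11 → extends → [8, 10, 10, 11]
12 → extends → [8, 10, 10, 11, 12]
14 → extends → [8, 10, 10, 11, 12, 14]
16 → extends → [8, 10, 10, 11, 12, 14, 16]
12 → replaces 14 → [8, 10, 10, 11, 12, 12, 16]
18 → extends → [8, 10, 10, 11, 12, 12, 16, 18]
4 → replaces 8 → [4, 10, 10, 11, 12, 12, 16, 18]
41 → extends → [4, 10, 10, 11, 12, 12, 16, 18, 41]
38 → replaces 41 → [4, 10, 10, 11, 12, 12, 16, 18, 38]
4 → replaces 10 → [4, 4, 10, 11, 12, 12, 16, 18, 38]
11 → replaces 12 → [4, 4, 10, 11, 11, 12, 16, 18, 38]
Nine tails, so the longest non-decreasing subsequence has length 9 (e.g. 8, 10, 10, 11, 12, 14, 16, 18, 41).

9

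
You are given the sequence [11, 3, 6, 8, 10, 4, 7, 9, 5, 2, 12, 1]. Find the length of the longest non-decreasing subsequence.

Track the smallest tail for each achievable length (allowing ties):
11 → extends → [11]
3 → replaces 11 → [3]
6 → extends → [3, 6]
8 → extends → [3, 6, 8]
10 → extends → [3, 6, 8, 10]
4 → replaces 6 → [3, 4, 8, 10]
7 → replaces 8 → [3, 4, 7, 10]
9 → replaces 10 → [3, 4, 7, 9]
5 → replaces 7 → [3, 4, 5, 9]
2 → replaces 3 → [2, 4, 5, 9]
12 → extends → [2, 4, 5, 9, 12]
1 → replaces 2 → [1, 4, 5, 9, 12]
Five tails, so the longest non-decreasing subsequence has length 5 (e.g. 3, 6, 8, 10, 12).

5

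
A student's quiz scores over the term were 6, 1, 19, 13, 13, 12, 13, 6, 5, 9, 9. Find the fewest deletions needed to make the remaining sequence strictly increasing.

8

Fewest deletions = n − (longest strictly increasing subsequence).
Patience tails:
6 → extends → [6]
1 → replaces 6 → [1]
19 → extends → [1, 19]
13 → replaces 19 → [1, 13]
13 → already a tail → [1, 13]
12 → replaces 13 → [1, 12]
13 → extends → [1, 12, 13]
6 → replaces 12 → [1, 6, 13]
5 → replaces 6 → [1, 5, 13]
9 → replaces 13 → [1, 5, 9]
9 → already a tail → [1, 5, 9]
Longest strictly increasing subsequence has length 3, so deletions = 11 − 3 = 8.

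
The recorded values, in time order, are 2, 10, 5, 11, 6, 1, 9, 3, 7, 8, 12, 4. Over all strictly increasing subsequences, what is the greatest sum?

40

Let S[i] be the best sum of a strictly increasing subsequence ending at i:
i:      1  2  3  4  5  6  7  8  9 10 11 12
a[i]:   2 10  5 11  6  1  9  3  7  8 12  4
S:      2 12  7 23 13  1 22  5 20 28 40  9
Maximum is 40 (e.g. 2 + 5 + 6 + 7 + 8 + 12).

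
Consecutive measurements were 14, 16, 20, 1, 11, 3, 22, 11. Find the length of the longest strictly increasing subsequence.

4

Track the smallest tail for each achievable length (strict):
14 → extends → [14]
16 → extends → [14, 16]
20 → extends → [14, 16, 20]
1 → replaces 14 → [1, 16, 20]
11 → replaces 16 → [1, 11, 20]
3 → replaces 11 → [1, 3, 20]
22 → extends → [1, 3, 20, 22]
11 → replaces 20 → [1, 3, 11, 22]
Four tails, so the longest strictly increasing subsequence has length 4 (e.g. 14, 16, 20, 22).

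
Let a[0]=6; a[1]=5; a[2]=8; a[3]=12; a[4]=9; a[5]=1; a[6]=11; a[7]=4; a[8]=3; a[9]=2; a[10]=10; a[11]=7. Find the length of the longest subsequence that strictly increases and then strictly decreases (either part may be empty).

7

inc[i] = longest strictly increasing subsequence ending at i; dec[i] = longest strictly decreasing subsequence starting at i:
i:      0  1  2  3  4  5  6  7  8  9 10 11
a[i]:   6  5  8 12  9  1 11  4  3  2 10  7
inc:    1  1  2  3  3  1  4  2  2  2  4  3
dec:    5  4  4  5  4  1  4  3  2  1  2  1
Best peak at i=3 (value 12): inc=3, dec=5, length 3+5−1 = 7.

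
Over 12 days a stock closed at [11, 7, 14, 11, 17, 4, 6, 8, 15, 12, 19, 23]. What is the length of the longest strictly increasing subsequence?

6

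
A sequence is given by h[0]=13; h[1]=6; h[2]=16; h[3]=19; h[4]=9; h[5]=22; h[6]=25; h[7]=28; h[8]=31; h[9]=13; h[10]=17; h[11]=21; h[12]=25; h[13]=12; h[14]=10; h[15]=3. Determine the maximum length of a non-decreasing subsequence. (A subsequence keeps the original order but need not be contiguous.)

7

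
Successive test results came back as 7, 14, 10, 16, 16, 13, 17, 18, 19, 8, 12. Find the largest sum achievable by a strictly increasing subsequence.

Let S[i] be the best sum of a strictly increasing subsequence ending at i:
i:      1  2  3  4  5  6  7  8  9 10 11
a[i]:   7 14 10 16 16 13 17 18 19  8 12
S:      7 21 17 37 37 30 54 72 91 15 29
Maximum is 91 (e.g. 7 + 14 + 16 + 17 + 18 + 19).

91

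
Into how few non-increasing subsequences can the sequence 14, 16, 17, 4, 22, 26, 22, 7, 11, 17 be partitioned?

5

Place each on the leftmost legal pile:
14 → new pile 1 (tops now [14])
16 → new pile 2 (tops now [14, 16])
17 → new pile 3 (tops now [14, 16, 17])
4 → pile 1 (tops now [4, 16, 17])
22 → new pile 4 (tops now [4, 16, 17, 22])
26 → new pile 5 (tops now [4, 16, 17, 22, 26])
22 → pile 4 (tops now [4, 16, 17, 22, 26])
7 → pile 2 (tops now [4, 7, 17, 22, 26])
11 → pile 3 (tops now [4, 7, 11, 22, 26])
17 → pile 4 (tops now [4, 7, 11, 17, 26])
Five piles.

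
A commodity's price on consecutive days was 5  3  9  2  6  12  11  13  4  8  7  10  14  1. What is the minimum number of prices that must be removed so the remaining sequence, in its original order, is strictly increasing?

Fewest deletions = n − (longest strictly increasing subsequence).
Patience tails:
5 → extends → [5]
3 → replaces 5 → [3]
9 → extends → [3, 9]
2 → replaces 3 → [2, 9]
6 → replaces 9 → [2, 6]
12 → extends → [2, 6, 12]
11 → replaces 12 → [2, 6, 11]
13 → extends → [2, 6, 11, 13]
4 → replaces 6 → [2, 4, 11, 13]
8 → replaces 11 → [2, 4, 8, 13]
7 → replaces 8 → [2, 4, 7, 13]
10 → replaces 13 → [2, 4, 7, 10]
14 → extends → [2, 4, 7, 10, 14]
1 → replaces 2 → [1, 4, 7, 10, 14]
Longest strictly increasing subsequence has length 5, so deletions = 14 − 5 = 9.

9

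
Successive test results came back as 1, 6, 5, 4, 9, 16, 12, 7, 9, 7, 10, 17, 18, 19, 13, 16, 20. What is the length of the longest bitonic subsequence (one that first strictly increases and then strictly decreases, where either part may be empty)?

inc[i] = longest strictly increasing subsequence ending at i; dec[i] = longest strictly decreasing subsequence starting at i:
i:      1  2  3  4  5  6  7  8  9 10 11 12 13 14 15 16 17
a[i]:   1  6  5  4  9 16 12  7  9  7 10 17 18 19 13 16 20
inc:    1  2  2  2  3  4  4  3  4  3  5  6  7  8  6  7  9
dec:    1  3  2  1  2  4  3  1  2  1  1  2  2  2  1  1  1
Best peak at i=14 (value 19): inc=8, dec=2, length 8+2−1 = 9.

9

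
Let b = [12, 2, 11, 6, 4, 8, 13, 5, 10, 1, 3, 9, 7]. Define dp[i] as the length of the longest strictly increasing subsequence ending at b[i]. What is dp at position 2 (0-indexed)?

dp[i] = 1 + max{dp[j] : j<i, b[j]<b[i]} (or 1 if no such j):
i:      0  1  2  3  4  5  6  7  8  9 10 11 12
b[i]:  12  2 11  6  4  8 13  5 10  1  3  9  7
dp:     1  1  2  2  2  3  4  3  4  1  2  4  4
At index 2 the value is 2.

2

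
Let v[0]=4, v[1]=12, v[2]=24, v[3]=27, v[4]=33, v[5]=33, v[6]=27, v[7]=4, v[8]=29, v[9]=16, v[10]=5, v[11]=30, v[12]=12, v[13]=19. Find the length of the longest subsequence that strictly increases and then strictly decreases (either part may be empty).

inc[i] = longest strictly increasing subsequence ending at i; dec[i] = longest strictly decreasing subsequence starting at i:
i:      0  1  2  3  4  5  6  7  8  9 10 11 12 13
v[i]:   4 12 24 27 33 33 27  4 29 16  5 30 12 19
inc:    1  2  3  4  5  5  4  1  5  3  2  6  3  4
dec:    1  2  3  3  4  4  3  1  3  2  1  2  1  1
Best peak at i=4 (value 33): inc=5, dec=4, length 5+4−1 = 8.

8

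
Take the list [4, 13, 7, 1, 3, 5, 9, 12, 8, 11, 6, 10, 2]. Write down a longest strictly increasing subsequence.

Patience tails give the LIS length; then backtrack through the dp parents:
4 → extends → [4]
13 → extends → [4, 13]
7 → replaces 13 → [4, 7]
1 → replaces 4 → [1, 7]
3 → replaces 7 → [1, 3]
5 → extends → [1, 3, 5]
9 → extends → [1, 3, 5, 9]
12 → extends → [1, 3, 5, 9, 12]
8 → replaces 9 → [1, 3, 5, 8, 12]
11 → replaces 12 → [1, 3, 5, 8, 11]
6 → replaces 8 → [1, 3, 5, 6, 11]
10 → replaces 11 → [1, 3, 5, 6, 10]
2 → replaces 3 → [1, 2, 5, 6, 10]
Length 5; one witness is 1, 3, 5, 9, 12.

1, 3, 5, 9, 12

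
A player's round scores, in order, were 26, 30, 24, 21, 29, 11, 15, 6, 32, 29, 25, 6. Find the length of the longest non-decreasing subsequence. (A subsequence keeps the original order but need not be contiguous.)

Track the smallest tail for each achievable length (allowing ties):
26 → extends → [26]
30 → extends → [26, 30]
24 → replaces 26 → [24, 30]
21 → replaces 24 → [21, 30]
29 → replaces 30 → [21, 29]
11 → replaces 21 → [11, 29]
15 → replaces 29 → [11, 15]
6 → replaces 11 → [6, 15]
32 → extends → [6, 15, 32]
29 → replaces 32 → [6, 15, 29]
25 → replaces 29 → [6, 15, 25]
6 → replaces 15 → [6, 6, 25]
Three tails, so the longest non-decreasing subsequence has length 3 (e.g. 26, 30, 32).

3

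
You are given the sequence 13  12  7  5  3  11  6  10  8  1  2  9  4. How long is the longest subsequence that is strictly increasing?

Track the smallest tail for each achievable length (strict):
13 → extends → [13]
12 → replaces 13 → [12]
7 → replaces 12 → [7]
5 → replaces 7 → [5]
3 → replaces 5 → [3]
11 → extends → [3, 11]
6 → replaces 11 → [3, 6]
10 → extends → [3, 6, 10]
8 → replaces 10 → [3, 6, 8]
1 → replaces 3 → [1, 6, 8]
2 → replaces 6 → [1, 2, 8]
9 → extends → [1, 2, 8, 9]
4 → replaces 8 → [1, 2, 4, 9]
Four tails, so the longest strictly increasing subsequence has length 4 (e.g. 5, 6, 8, 9).

4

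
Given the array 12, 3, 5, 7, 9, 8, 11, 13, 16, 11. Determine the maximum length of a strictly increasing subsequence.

Track the smallest tail for each achievable length (strict):
12 → extends → [12]
3 → replaces 12 → [3]
5 → extends → [3, 5]
7 → extends → [3, 5, 7]
9 → extends → [3, 5, 7, 9]
8 → replaces 9 → [3, 5, 7, 8]
11 → extends → [3, 5, 7, 8, 11]
13 → extends → [3, 5, 7, 8, 11, 13]
16 → extends → [3, 5, 7, 8, 11, 13, 16]
11 → already a tail → [3, 5, 7, 8, 11, 13, 16]
Seven tails, so the longest strictly increasing subsequence has length 7 (e.g. 3, 5, 7, 9, 11, 13, 16).

7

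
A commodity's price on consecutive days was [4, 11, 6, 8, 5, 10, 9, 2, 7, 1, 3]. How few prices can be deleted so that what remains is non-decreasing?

Fewest deletions = n − (longest non-decreasing subsequence).
i:      1  2  3  4  5  6  7  8  9 10 11
a[i]:   4 11  6  8  5 10  9  2  7  1  3
dp:     1  2  2  3  2  4  4  1  3  1  2
max dp = 4, so deletions = 11 − 4 = 7.

7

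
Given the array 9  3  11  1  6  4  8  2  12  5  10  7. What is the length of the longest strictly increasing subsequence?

Let dp[i] be the length of the longest such subsequence ending at index i:
i:      1  2  3  4  5  6  7  8  9 10 11 12
a[i]:   9  3 11  1  6  4  8  2 12  5 10  7
dp:     1  1  2  1  2  2  3  2  4  3  4  4
Maximum dp value is 4.

4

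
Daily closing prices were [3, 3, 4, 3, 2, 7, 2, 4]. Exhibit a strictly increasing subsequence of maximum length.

Patience tails give the LIS length; then backtrack through the dp parents:
3 → extends → [3]
3 → already a tail → [3]
4 → extends → [3, 4]
3 → already a tail → [3, 4]
2 → replaces 3 → [2, 4]
7 → extends → [2, 4, 7]
2 → already a tail → [2, 4, 7]
4 → already a tail → [2, 4, 7]
Length 3; one witness is 3, 4, 7.

3, 4, 7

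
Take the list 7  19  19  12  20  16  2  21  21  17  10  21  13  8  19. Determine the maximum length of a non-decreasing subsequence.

7

Let dp[i] be the length of the longest such subsequence ending at index i:
i:      1  2  3  4  5  6  7  8  9 10 11 12 13 14 15
a[i]:   7 19 19 12 20 16  2 21 21 17 10 21 13  8 19
dp:     1  2  3  2  4  3  1  5  6  4  2  7  3  2  5
Maximum dp value is 7.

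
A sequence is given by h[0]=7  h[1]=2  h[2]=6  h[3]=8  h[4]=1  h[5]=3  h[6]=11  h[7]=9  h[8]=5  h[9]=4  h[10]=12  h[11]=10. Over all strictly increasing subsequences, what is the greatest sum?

Let S[i] be the best sum of a strictly increasing subsequence ending at i:
i:      0  1  2  3  4  5  6  7  8  9 10 11
h[i]:   7  2  6  8  1  3 11  9  5  4 12 10
S:      7  2  8 16  1  5 27 25 10  9 39 35
Maximum is 39 (e.g. 2 + 6 + 8 + 11 + 12).

39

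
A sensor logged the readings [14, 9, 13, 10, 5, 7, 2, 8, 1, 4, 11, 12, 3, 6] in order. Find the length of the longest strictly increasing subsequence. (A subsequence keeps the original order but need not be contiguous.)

Let dp[i] be the length of the longest such subsequence ending at index i:
i:      1  2  3  4  5  6  7  8  9 10 11 12 13 14
a[i]:  14  9 13 10  5  7  2  8  1  4 11 12  3  6
dp:     1  1  2  2  1  2  1  3  1  2  4  5  2  3
Maximum dp value is 5.

5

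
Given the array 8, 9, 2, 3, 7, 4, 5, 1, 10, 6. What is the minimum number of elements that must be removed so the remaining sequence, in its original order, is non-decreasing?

5

Fewest deletions = n − (longest non-decreasing subsequence).
Patience tails:
8 → extends → [8]
9 → extends → [8, 9]
2 → replaces 8 → [2, 9]
3 → replaces 9 → [2, 3]
7 → extends → [2, 3, 7]
4 → replaces 7 → [2, 3, 4]
5 → extends → [2, 3, 4, 5]
1 → replaces 2 → [1, 3, 4, 5]
10 → extends → [1, 3, 4, 5, 10]
6 → replaces 10 → [1, 3, 4, 5, 6]
Longest non-decreasing subsequence has length 5, so deletions = 10 − 5 = 5.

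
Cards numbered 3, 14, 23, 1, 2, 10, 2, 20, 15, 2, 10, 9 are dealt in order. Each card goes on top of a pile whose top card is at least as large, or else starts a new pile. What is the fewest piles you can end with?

4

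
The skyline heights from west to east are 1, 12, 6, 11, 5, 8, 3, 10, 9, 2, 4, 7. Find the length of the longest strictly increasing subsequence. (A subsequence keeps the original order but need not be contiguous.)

Track the smallest tail for each achievable length (strict):
1 → extends → [1]
12 → extends → [1, 12]
6 → replaces 12 → [1, 6]
11 → extends → [1, 6, 11]
5 → replaces 6 → [1, 5, 11]
8 → replaces 11 → [1, 5, 8]
3 → replaces 5 → [1, 3, 8]
10 → extends → [1, 3, 8, 10]
9 → replaces 10 → [1, 3, 8, 9]
2 → replaces 3 → [1, 2, 8, 9]
4 → replaces 8 → [1, 2, 4, 9]
7 → replaces 9 → [1, 2, 4, 7]
Four tails, so the longest strictly increasing subsequence has length 4 (e.g. 1, 6, 8, 10).

4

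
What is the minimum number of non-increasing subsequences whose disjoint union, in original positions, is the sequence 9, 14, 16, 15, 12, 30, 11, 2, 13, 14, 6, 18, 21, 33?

7

Place each on the leftmost legal pile:
9 → new pile 1 (tops now [9])
14 → new pile 2 (tops now [9, 14])
16 → new pile 3 (tops now [9, 14, 16])
15 → pile 3 (tops now [9, 14, 15])
12 → pile 2 (tops now [9, 12, 15])
30 → new pile 4 (tops now [9, 12, 15, 30])
11 → pile 2 (tops now [9, 11, 15, 30])
2 → pile 1 (tops now [2, 11, 15, 30])
13 → pile 3 (tops now [2, 11, 13, 30])
14 → pile 4 (tops now [2, 11, 13, 14])
6 → pile 2 (tops now [2, 6, 13, 14])
18 → new pile 5 (tops now [2, 6, 13, 14, 18])
21 → new pile 6 (tops now [2, 6, 13, 14, 18, 21])
33 → new pile 7 (tops now [2, 6, 13, 14, 18, 21, 33])
Seven piles.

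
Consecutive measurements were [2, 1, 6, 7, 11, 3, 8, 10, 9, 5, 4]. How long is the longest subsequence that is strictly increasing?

5

Track the smallest tail for each achievable length (strict):
2 → extends → [2]
1 → replaces 2 → [1]
6 → extends → [1, 6]
7 → extends → [1, 6, 7]
11 → extends → [1, 6, 7, 11]
3 → replaces 6 → [1, 3, 7, 11]
8 → replaces 11 → [1, 3, 7, 8]
10 → extends → [1, 3, 7, 8, 10]
9 → replaces 10 → [1, 3, 7, 8, 9]
5 → replaces 7 → [1, 3, 5, 8, 9]
4 → replaces 5 → [1, 3, 4, 8, 9]
Five tails, so the longest strictly increasing subsequence has length 5 (e.g. 2, 6, 7, 8, 10).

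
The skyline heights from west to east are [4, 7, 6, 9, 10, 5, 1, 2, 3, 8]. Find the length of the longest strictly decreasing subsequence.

Let dp[i] be the longest strictly decreasing subsequence ending at i:
i:      1  2  3  4  5  6  7  8  9 10
a[i]:   4  7  6  9 10  5  1  2  3  8
dp:     1  1  2  1  1  3  4  4  4  2
Maximum is 4.

4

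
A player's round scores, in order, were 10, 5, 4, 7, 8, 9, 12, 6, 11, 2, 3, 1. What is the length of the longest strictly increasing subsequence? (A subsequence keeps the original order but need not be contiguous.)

5

Let dp[i] be the length of the longest such subsequence ending at index i:
i:      1  2  3  4  5  6  7  8  9 10 11 12
a[i]:  10  5  4  7  8  9 12  6 11  2  3  1
dp:     1  1  1  2  3  4  5  2  5  1  2  1
Maximum dp value is 5.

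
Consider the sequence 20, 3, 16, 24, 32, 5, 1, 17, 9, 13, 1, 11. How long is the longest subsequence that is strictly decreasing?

Let dp[i] be the longest strictly decreasing subsequence ending at i:
i:      1  2  3  4  5  6  7  8  9 10 11 12
a[i]:  20  3 16 24 32  5  1 17  9 13  1 11
dp:     1  2  2  1  1  3  4  2  3  3  4  4
Maximum is 4.

4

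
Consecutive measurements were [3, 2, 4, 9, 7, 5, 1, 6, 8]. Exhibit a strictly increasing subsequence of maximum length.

Patience tails give the LIS length; then backtrack through the dp parents:
3 → extends → [3]
2 → replaces 3 → [2]
4 → extends → [2, 4]
9 → extends → [2, 4, 9]
7 → replaces 9 → [2, 4, 7]
5 → replaces 7 → [2, 4, 5]
1 → replaces 2 → [1, 4, 5]
6 → extends → [1, 4, 5, 6]
8 → extends → [1, 4, 5, 6, 8]
Length 5; one witness is 3, 4, 5, 6, 8.

3, 4, 5, 6, 8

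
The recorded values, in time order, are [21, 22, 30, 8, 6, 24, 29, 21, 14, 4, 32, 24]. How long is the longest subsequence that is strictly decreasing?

5

Negate each value so 'decreasing' becomes 'increasing', then run patience tails on the negated sequence:
-21 → extends → [-21]
-22 → replaces -21 → [-22]
-30 → replaces -22 → [-30]
-8 → extends → [-30, -8]
-6 → extends → [-30, -8, -6]
-24 → replaces -8 → [-30, -24, -6]
-29 → replaces -24 → [-30, -29, -6]
-21 → replaces -6 → [-30, -29, -21]
-14 → extends → [-30, -29, -21, -14]
-4 → extends → [-30, -29, -21, -14, -4]
-32 → replaces -30 → [-32, -29, -21, -14, -4]
-24 → replaces -21 → [-32, -29, -24, -14, -4]
Five tails, so the longest strictly decreasing subsequence of the original has length 5.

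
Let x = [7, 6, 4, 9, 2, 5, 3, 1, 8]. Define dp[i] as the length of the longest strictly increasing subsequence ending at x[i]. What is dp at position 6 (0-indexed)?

2

dp[i] = 1 + max{dp[j] : j<i, x[j]<x[i]} (or 1 if no such j):
i:     0 1 2 3 4 5 6 7 8
x[i]:  7 6 4 9 2 5 3 1 8
dp:    1 1 1 2 1 2 2 1 3
At index 6 the value is 2.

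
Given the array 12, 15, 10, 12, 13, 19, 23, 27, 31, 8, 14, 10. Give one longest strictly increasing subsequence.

10, 12, 13, 19, 23, 27, 31

Patience tails give the LIS length; then backtrack through the dp parents:
12 → extends → [12]
15 → extends → [12, 15]
10 → replaces 12 → [10, 15]
12 → replaces 15 → [10, 12]
13 → extends → [10, 12, 13]
19 → extends → [10, 12, 13, 19]
23 → extends → [10, 12, 13, 19, 23]
27 → extends → [10, 12, 13, 19, 23, 27]
31 → extends → [10, 12, 13, 19, 23, 27, 31]
8 → replaces 10 → [8, 12, 13, 19, 23, 27, 31]
14 → replaces 19 → [8, 12, 13, 14, 23, 27, 31]
10 → replaces 12 → [8, 10, 13, 14, 23, 27, 31]
Length 7; one witness is 10, 12, 13, 19, 23, 27, 31.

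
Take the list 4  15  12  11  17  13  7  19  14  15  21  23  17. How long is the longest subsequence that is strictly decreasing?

4

Let dp[i] be the longest strictly decreasing subsequence ending at i:
i:      1  2  3  4  5  6  7  8  9 10 11 12 13
a[i]:   4 15 12 11 17 13  7 19 14 15 21 23 17
dp:     1  1  2  3  1  2  4  1  2  2  1  1  2
Maximum is 4.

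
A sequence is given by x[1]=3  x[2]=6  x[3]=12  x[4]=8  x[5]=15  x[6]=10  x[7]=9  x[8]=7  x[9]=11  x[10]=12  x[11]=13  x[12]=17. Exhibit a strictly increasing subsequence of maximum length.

3, 6, 8, 10, 11, 12, 13, 17

Patience tails give the LIS length; then backtrack through the dp parents:
3 → extends → [3]
6 → extends → [3, 6]
12 → extends → [3, 6, 12]
8 → replaces 12 → [3, 6, 8]
15 → extends → [3, 6, 8, 15]
10 → replaces 15 → [3, 6, 8, 10]
9 → replaces 10 → [3, 6, 8, 9]
7 → replaces 8 → [3, 6, 7, 9]
11 → extends → [3, 6, 7, 9, 11]
12 → extends → [3, 6, 7, 9, 11, 12]
13 → extends → [3, 6, 7, 9, 11, 12, 13]
17 → extends → [3, 6, 7, 9, 11, 12, 13, 17]
Length 8; one witness is 3, 6, 8, 10, 11, 12, 13, 17.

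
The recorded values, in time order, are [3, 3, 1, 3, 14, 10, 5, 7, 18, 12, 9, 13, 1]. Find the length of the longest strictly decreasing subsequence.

4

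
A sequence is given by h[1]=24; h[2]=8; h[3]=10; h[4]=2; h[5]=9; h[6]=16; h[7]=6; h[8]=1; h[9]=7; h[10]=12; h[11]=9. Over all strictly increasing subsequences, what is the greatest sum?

Let S[i] be the best sum of a strictly increasing subsequence ending at i:
i:      1  2  3  4  5  6  7  8  9 10 11
h[i]:  24  8 10  2  9 16  6  1  7 12  9
S:     24  8 18  2 17 34  8  1 15 30 24
Maximum is 34 (e.g. 8 + 10 + 16).

34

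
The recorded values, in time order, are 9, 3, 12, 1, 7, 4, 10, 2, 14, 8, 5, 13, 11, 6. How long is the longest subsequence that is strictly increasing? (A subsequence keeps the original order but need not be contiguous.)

4

Track the smallest tail for each achievable length (strict):
9 → extends → [9]
3 → replaces 9 → [3]
12 → extends → [3, 12]
1 → replaces 3 → [1, 12]
7 → replaces 12 → [1, 7]
4 → replaces 7 → [1, 4]
10 → extends → [1, 4, 10]
2 → replaces 4 → [1, 2, 10]
14 → extends → [1, 2, 10, 14]
8 → replaces 10 → [1, 2, 8, 14]
5 → replaces 8 → [1, 2, 5, 14]
13 → replaces 14 → [1, 2, 5, 13]
11 → replaces 13 → [1, 2, 5, 11]
6 → replaces 11 → [1, 2, 5, 6]
Four tails, so the longest strictly increasing subsequence has length 4 (e.g. 3, 7, 10, 14).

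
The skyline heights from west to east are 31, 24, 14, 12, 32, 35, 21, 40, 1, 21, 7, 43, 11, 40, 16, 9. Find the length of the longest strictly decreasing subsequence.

6

Negate each value so 'decreasing' becomes 'increasing', then run patience tails on the negated sequence:
-31 → extends → [-31]
-24 → extends → [-31, -24]
-14 → extends → [-31, -24, -14]
-12 → extends → [-31, -24, -14, -12]
-32 → replaces -31 → [-32, -24, -14, -12]
-35 → replaces -32 → [-35, -24, -14, -12]
-21 → replaces -14 → [-35, -24, -21, -12]
-40 → replaces -35 → [-40, -24, -21, -12]
-1 → extends → [-40, -24, -21, -12, -1]
-21 → already a tail → [-40, -24, -21, -12, -1]
-7 → replaces -1 → [-40, -24, -21, -12, -7]
-43 → replaces -40 → [-43, -24, -21, -12, -7]
-11 → replaces -7 → [-43, -24, -21, -12, -11]
-40 → replaces -24 → [-43, -40, -21, -12, -11]
-16 → replaces -12 → [-43, -40, -21, -16, -11]
-9 → extends → [-43, -40, -21, -16, -11, -9]
Six tails, so the longest strictly decreasing subsequence of the original has length 6.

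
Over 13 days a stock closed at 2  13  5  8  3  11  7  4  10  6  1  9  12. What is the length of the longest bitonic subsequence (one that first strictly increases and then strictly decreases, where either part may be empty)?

inc[i] = longest strictly increasing subsequence ending at i; dec[i] = longest strictly decreasing subsequence starting at i:
i:      1  2  3  4  5  6  7  8  9 10 11 12 13
a[i]:   2 13  5  8  3 11  7  4 10  6  1  9 12
inc:    1  2  2  3  2  4  3  3  4  4  1  5  6
dec:    2  5  3  4  2  4  3  2  3  2  1  1  1
Best peak at i=6 (value 11): inc=4, dec=4, length 4+4−1 = 7.

7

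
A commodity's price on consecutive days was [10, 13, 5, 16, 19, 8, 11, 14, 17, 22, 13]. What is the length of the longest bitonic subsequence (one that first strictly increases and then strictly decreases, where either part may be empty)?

inc[i] = longest strictly increasing subsequence ending at i; dec[i] = longest strictly decreasing subsequence starting at i:
i:      1  2  3  4  5  6  7  8  9 10 11
a[i]:  10 13  5 16 19  8 11 14 17 22 13
inc:    1  2  1  3  4  2  3  4  5  6  4
dec:    2  2  1  3  3  1  1  2  2  2  1
Best peak at i=10 (value 22): inc=6, dec=2, length 6+2−1 = 7.

7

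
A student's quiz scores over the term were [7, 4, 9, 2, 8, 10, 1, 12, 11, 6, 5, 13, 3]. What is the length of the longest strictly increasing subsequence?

5

Track the smallest tail for each achievable length (strict):
7 → extends → [7]
4 → replaces 7 → [4]
9 → extends → [4, 9]
2 → replaces 4 → [2, 9]
8 → replaces 9 → [2, 8]
10 → extends → [2, 8, 10]
1 → replaces 2 → [1, 8, 10]
12 → extends → [1, 8, 10, 12]
11 → replaces 12 → [1, 8, 10, 11]
6 → replaces 8 → [1, 6, 10, 11]
5 → replaces 6 → [1, 5, 10, 11]
13 → extends → [1, 5, 10, 11, 13]
3 → replaces 5 → [1, 3, 10, 11, 13]
Five tails, so the longest strictly increasing subsequence has length 5 (e.g. 7, 9, 10, 12, 13).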